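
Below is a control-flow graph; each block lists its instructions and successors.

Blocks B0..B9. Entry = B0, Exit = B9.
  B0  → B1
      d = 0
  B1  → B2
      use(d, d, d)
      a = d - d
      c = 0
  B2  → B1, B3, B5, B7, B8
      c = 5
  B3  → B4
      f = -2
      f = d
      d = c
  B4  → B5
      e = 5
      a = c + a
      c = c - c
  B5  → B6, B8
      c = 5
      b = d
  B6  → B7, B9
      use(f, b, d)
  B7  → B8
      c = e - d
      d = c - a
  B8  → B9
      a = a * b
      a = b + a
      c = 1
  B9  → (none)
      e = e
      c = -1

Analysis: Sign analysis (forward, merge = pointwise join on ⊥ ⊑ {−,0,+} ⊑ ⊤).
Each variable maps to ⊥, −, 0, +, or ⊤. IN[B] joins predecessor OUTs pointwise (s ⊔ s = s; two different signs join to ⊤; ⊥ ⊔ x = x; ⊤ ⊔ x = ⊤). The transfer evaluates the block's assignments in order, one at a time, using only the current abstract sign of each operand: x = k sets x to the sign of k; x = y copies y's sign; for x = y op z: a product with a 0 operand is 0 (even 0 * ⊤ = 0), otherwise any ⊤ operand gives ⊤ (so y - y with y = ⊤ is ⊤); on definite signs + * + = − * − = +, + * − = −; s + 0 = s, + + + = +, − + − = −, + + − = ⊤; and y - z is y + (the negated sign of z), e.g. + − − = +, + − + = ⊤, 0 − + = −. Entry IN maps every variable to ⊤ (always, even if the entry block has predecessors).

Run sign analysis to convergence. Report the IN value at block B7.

Per-block solution:
  B0:  IN=(all ⊤)  OUT={d:0; rest ⊤}
  B1:  IN={d:0; rest ⊤}  OUT={a:0, c:0, d:0; rest ⊤}
  B2:  IN={a:0, c:0, d:0; rest ⊤}  OUT={a:0, c:+, d:0; rest ⊤}
  B3:  IN={a:0, c:+, d:0; rest ⊤}  OUT={a:0, c:+, d:+, f:0; rest ⊤}
  B4:  IN={a:0, c:+, d:+, f:0; rest ⊤}  OUT={a:+, d:+, e:+, f:0; rest ⊤}
  B5:  IN=(all ⊤)  OUT={c:+; rest ⊤}
  B6:  IN={c:+; rest ⊤}  OUT={c:+; rest ⊤}
  B7:  IN={c:+; rest ⊤}  OUT=(all ⊤)
  B8:  IN=(all ⊤)  OUT={c:+; rest ⊤}
  B9:  IN={c:+; rest ⊤}  OUT={c:-; rest ⊤}

Merge at B7: IN[B7] = OUT[B2] ⊔ OUT[B6] = {a: ⊤, b: ⊤, c: +, d: ⊤, e: ⊤, f: ⊤}

Answer: {a: ⊤, b: ⊤, c: +, d: ⊤, e: ⊤, f: ⊤}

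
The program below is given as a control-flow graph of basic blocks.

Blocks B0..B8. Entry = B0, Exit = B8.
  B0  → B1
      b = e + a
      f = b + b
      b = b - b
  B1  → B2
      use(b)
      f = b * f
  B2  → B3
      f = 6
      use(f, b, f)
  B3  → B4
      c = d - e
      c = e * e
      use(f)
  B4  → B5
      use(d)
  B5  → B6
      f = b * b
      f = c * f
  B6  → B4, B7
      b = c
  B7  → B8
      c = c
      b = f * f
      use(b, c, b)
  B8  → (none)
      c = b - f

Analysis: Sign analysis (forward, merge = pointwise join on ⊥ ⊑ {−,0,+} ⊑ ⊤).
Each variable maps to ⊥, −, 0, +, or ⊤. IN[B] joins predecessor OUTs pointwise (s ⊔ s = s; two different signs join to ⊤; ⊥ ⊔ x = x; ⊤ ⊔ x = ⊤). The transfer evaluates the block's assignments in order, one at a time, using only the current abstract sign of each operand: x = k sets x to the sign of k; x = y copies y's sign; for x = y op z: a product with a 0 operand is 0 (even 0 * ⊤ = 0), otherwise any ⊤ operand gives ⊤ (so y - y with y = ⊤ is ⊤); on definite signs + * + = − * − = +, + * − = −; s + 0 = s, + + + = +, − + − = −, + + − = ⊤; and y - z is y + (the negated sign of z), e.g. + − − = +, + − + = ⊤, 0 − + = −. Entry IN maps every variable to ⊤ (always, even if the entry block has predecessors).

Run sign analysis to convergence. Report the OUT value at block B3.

Per-block solution:
  B0:  IN=(all ⊤)  OUT=(all ⊤)
  B1:  IN=(all ⊤)  OUT=(all ⊤)
  B2:  IN=(all ⊤)  OUT={f:+; rest ⊤}
  B3:  IN={f:+; rest ⊤}  OUT={f:+; rest ⊤}
  B4:  IN=(all ⊤)  OUT=(all ⊤)
  B5:  IN=(all ⊤)  OUT=(all ⊤)
  B6:  IN=(all ⊤)  OUT=(all ⊤)
  B7:  IN=(all ⊤)  OUT=(all ⊤)
  B8:  IN=(all ⊤)  OUT=(all ⊤)

Merge at B3: IN[B3] = OUT[B2] = {a: ⊤, b: ⊤, c: ⊤, d: ⊤, e: ⊤, f: +}
Applying B3's transfer function to that IN value gives OUT[B3] (row B3 above).

Answer: {a: ⊤, b: ⊤, c: ⊤, d: ⊤, e: ⊤, f: +}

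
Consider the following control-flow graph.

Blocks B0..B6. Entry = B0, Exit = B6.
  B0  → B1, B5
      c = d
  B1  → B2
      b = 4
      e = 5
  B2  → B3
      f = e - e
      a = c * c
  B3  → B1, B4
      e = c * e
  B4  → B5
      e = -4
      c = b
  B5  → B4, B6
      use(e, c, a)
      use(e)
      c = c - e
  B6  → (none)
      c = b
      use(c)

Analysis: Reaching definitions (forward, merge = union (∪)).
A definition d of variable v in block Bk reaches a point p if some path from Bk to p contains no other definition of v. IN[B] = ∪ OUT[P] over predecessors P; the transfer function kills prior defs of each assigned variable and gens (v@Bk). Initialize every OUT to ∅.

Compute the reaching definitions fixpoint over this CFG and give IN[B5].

Answer: {a@B2, b@B1, c@B0, c@B4, e@B4, f@B2}

Derivation:
Per-block solution:
  B0: | IN={} | OUT={c@B0}
  B1: | IN={a@B2, b@B1, c@B0, e@B3, f@B2} | OUT={a@B2, b@B1, c@B0, e@B1, f@B2}
  B2: | IN={a@B2, b@B1, c@B0, e@B1, f@B2} | OUT={a@B2, b@B1, c@B0, e@B1, f@B2}
  B3: | IN={a@B2, b@B1, c@B0, e@B1, f@B2} | OUT={a@B2, b@B1, c@B0, e@B3, f@B2}
  B4: | IN={a@B2, b@B1, c@B0, c@B5, e@B3, e@B4, f@B2} | OUT={a@B2, b@B1, c@B4, e@B4, f@B2}
  B5: | IN={a@B2, b@B1, c@B0, c@B4, e@B4, f@B2} | OUT={a@B2, b@B1, c@B5, e@B4, f@B2}
  B6: | IN={a@B2, b@B1, c@B5, e@B4, f@B2} | OUT={a@B2, b@B1, c@B6, e@B4, f@B2}

Merge at B5: IN[B5] = OUT[B0] ⊔ OUT[B4] = {a@B2, b@B1, c@B0, c@B4, e@B4, f@B2}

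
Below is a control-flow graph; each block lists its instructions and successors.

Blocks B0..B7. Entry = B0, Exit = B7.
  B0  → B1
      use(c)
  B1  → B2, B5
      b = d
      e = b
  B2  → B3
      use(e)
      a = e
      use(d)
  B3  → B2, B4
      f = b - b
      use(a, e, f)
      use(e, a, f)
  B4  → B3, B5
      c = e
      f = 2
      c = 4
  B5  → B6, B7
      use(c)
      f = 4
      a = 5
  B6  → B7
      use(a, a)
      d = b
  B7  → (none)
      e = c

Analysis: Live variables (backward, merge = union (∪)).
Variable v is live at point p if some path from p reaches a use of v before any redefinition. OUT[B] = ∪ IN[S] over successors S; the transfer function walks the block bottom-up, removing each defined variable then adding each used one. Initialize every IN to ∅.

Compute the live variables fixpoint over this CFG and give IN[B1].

Per-block solution:
  B0:   IN={c, d}   OUT={c, d}
  B1:   IN={c, d}   OUT={b, c, d, e}
  B2:   IN={b, d, e}   OUT={a, b, d, e}
  B3:   IN={a, b, d, e}   OUT={a, b, d, e}
  B4:   IN={a, b, d, e}   OUT={a, b, c, d, e}
  B5:   IN={b, c}   OUT={a, b, c}
  B6:   IN={a, b, c}   OUT={c}
  B7:   IN={c}   OUT={}

Merge at B1: OUT[B1] = IN[B2] ⊔ IN[B5] = {b, c, d, e}
Applying B1's transfer function to that OUT value gives IN[B1] (row B1 above).

Answer: {c, d}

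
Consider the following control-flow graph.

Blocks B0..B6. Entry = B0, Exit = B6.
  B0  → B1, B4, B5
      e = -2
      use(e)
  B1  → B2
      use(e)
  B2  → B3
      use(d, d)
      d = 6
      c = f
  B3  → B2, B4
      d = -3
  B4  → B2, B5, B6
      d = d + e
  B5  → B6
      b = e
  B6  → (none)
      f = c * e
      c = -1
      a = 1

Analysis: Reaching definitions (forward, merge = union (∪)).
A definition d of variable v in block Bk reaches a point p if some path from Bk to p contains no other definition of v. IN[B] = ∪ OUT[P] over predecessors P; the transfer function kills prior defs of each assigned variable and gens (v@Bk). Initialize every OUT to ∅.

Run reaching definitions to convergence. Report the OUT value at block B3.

Converged values:
  B0:  IN={}  OUT={e@B0}
  B1:  IN={e@B0}  OUT={e@B0}
  B2:  IN={c@B2, d@B3, d@B4, e@B0}  OUT={c@B2, d@B2, e@B0}
  B3:  IN={c@B2, d@B2, e@B0}  OUT={c@B2, d@B3, e@B0}
  B4:  IN={c@B2, d@B3, e@B0}  OUT={c@B2, d@B4, e@B0}
  B5:  IN={c@B2, d@B4, e@B0}  OUT={b@B5, c@B2, d@B4, e@B0}
  B6:  IN={b@B5, c@B2, d@B4, e@B0}  OUT={a@B6, b@B5, c@B6, d@B4, e@B0, f@B6}

Merge at B3: IN[B3] = OUT[B2] = {c@B2, d@B2, e@B0}
Applying B3's transfer function to that IN value gives OUT[B3] (row B3 above).

Answer: {c@B2, d@B3, e@B0}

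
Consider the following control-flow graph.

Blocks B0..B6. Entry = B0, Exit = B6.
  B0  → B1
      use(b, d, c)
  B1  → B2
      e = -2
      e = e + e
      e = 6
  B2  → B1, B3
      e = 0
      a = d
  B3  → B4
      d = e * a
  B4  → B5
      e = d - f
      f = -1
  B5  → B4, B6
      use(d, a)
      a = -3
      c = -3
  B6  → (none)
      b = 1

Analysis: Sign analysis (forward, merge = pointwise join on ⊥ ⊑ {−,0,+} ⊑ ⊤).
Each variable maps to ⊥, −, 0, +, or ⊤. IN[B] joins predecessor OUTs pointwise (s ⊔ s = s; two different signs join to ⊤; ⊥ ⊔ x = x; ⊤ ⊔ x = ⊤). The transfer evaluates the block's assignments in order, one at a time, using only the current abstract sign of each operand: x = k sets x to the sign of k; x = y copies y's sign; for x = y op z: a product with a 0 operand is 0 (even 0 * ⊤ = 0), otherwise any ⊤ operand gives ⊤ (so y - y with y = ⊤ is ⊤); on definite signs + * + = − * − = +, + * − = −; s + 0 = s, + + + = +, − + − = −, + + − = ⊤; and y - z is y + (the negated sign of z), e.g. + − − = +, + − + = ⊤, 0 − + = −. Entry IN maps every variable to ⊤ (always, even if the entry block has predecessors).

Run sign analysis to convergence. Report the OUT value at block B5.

Fixpoint table:
  B0:   IN=(all ⊤)   OUT=(all ⊤)
  B1:   IN=(all ⊤)   OUT={e:+; rest ⊤}
  B2:   IN={e:+; rest ⊤}   OUT={e:0; rest ⊤}
  B3:   IN={e:0; rest ⊤}   OUT={d:0, e:0; rest ⊤}
  B4:   IN={d:0; rest ⊤}   OUT={d:0, f:-; rest ⊤}
  B5:   IN={d:0, f:-; rest ⊤}   OUT={a:-, c:-, d:0, f:-; rest ⊤}
  B6:   IN={a:-, c:-, d:0, f:-; rest ⊤}   OUT={a:-, b:+, c:-, d:0, f:-; rest ⊤}

Merge at B5: IN[B5] = OUT[B4] = {a: ⊤, b: ⊤, c: ⊤, d: 0, e: ⊤, f: -}
Applying B5's transfer function to that IN value gives OUT[B5] (row B5 above).

Answer: {a: -, b: ⊤, c: -, d: 0, e: ⊤, f: -}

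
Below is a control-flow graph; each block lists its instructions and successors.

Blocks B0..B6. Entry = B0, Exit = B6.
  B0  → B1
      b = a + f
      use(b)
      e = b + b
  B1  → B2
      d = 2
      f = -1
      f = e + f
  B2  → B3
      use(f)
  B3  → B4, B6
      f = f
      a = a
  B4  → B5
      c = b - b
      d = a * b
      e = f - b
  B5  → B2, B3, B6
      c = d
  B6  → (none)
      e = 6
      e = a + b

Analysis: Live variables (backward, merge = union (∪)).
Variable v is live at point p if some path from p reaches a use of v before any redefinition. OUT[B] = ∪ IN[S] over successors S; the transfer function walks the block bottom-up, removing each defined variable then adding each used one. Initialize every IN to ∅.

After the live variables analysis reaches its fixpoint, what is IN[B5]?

Answer: {a, b, d, f}

Trace:
Fixpoint table:
  B0:   IN={a, f}   OUT={a, b, e}
  B1:   IN={a, b, e}   OUT={a, b, f}
  B2:   IN={a, b, f}   OUT={a, b, f}
  B3:   IN={a, b, f}   OUT={a, b, f}
  B4:   IN={a, b, f}   OUT={a, b, d, f}
  B5:   IN={a, b, d, f}   OUT={a, b, f}
  B6:   IN={a, b}   OUT={}

Merge at B5: OUT[B5] = IN[B2] ⊔ IN[B3] ⊔ IN[B6] = {a, b, f}
Applying B5's transfer function to that OUT value gives IN[B5] (row B5 above).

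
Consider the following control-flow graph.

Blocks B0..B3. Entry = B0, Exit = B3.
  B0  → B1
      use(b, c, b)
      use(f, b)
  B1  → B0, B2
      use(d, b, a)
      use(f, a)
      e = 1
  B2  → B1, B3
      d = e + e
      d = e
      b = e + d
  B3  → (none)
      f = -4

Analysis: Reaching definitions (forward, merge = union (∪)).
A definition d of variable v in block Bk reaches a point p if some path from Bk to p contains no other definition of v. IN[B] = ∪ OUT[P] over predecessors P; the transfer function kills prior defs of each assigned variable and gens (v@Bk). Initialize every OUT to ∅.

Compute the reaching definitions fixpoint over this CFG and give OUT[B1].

Answer: {b@B2, d@B2, e@B1}

Working:
Per-block solution:
  B0:  IN={b@B2, d@B2, e@B1}  OUT={b@B2, d@B2, e@B1}
  B1:  IN={b@B2, d@B2, e@B1}  OUT={b@B2, d@B2, e@B1}
  B2:  IN={b@B2, d@B2, e@B1}  OUT={b@B2, d@B2, e@B1}
  B3:  IN={b@B2, d@B2, e@B1}  OUT={b@B2, d@B2, e@B1, f@B3}

Merge at B1: IN[B1] = OUT[B0] ⊔ OUT[B2] = {b@B2, d@B2, e@B1}
Applying B1's transfer function to that IN value gives OUT[B1] (row B1 above).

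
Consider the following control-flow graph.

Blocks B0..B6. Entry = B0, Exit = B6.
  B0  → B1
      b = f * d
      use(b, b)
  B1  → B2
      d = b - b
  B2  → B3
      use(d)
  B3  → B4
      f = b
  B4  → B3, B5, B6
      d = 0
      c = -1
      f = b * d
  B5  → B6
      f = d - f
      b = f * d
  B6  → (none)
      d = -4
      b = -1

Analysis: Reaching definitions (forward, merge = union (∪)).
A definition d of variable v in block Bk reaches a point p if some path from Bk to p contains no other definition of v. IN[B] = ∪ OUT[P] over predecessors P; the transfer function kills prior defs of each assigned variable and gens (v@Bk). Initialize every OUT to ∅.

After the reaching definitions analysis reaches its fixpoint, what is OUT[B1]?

Per-block solution:
  B0:   IN={}   OUT={b@B0}
  B1:   IN={b@B0}   OUT={b@B0, d@B1}
  B2:   IN={b@B0, d@B1}   OUT={b@B0, d@B1}
  B3:   IN={b@B0, c@B4, d@B1, d@B4, f@B4}   OUT={b@B0, c@B4, d@B1, d@B4, f@B3}
  B4:   IN={b@B0, c@B4, d@B1, d@B4, f@B3}   OUT={b@B0, c@B4, d@B4, f@B4}
  B5:   IN={b@B0, c@B4, d@B4, f@B4}   OUT={b@B5, c@B4, d@B4, f@B5}
  B6:   IN={b@B0, b@B5, c@B4, d@B4, f@B4, f@B5}   OUT={b@B6, c@B4, d@B6, f@B4, f@B5}

Merge at B1: IN[B1] = OUT[B0] = {b@B0}
Applying B1's transfer function to that IN value gives OUT[B1] (row B1 above).

Answer: {b@B0, d@B1}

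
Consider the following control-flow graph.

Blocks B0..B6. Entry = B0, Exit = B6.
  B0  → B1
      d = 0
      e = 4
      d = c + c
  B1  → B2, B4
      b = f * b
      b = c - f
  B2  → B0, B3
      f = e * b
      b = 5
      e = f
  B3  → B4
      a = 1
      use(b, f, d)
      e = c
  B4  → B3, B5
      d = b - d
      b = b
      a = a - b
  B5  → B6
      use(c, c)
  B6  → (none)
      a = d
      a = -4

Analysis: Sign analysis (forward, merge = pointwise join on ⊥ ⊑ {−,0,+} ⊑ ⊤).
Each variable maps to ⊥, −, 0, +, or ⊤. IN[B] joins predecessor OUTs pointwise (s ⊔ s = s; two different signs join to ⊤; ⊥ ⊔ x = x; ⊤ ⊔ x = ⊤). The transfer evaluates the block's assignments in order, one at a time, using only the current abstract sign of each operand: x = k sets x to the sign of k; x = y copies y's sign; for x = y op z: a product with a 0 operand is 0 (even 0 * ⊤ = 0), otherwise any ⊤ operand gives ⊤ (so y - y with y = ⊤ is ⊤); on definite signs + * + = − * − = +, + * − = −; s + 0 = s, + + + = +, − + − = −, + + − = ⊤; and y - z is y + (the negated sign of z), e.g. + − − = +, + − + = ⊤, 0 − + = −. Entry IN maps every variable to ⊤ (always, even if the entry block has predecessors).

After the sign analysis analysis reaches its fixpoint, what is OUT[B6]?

Answer: {a: -, b: ⊤, c: ⊤, d: ⊤, e: ⊤, f: ⊤}

Trace:
Per-block solution:
  B0: | IN=(all ⊤) | OUT={e:+; rest ⊤}
  B1: | IN={e:+; rest ⊤} | OUT={e:+; rest ⊤}
  B2: | IN={e:+; rest ⊤} | OUT={b:+; rest ⊤}
  B3: | IN=(all ⊤) | OUT={a:+; rest ⊤}
  B4: | IN=(all ⊤) | OUT=(all ⊤)
  B5: | IN=(all ⊤) | OUT=(all ⊤)
  B6: | IN=(all ⊤) | OUT={a:-; rest ⊤}

Merge at B6: IN[B6] = OUT[B5] = {a: ⊤, b: ⊤, c: ⊤, d: ⊤, e: ⊤, f: ⊤}
Applying B6's transfer function to that IN value gives OUT[B6] (row B6 above).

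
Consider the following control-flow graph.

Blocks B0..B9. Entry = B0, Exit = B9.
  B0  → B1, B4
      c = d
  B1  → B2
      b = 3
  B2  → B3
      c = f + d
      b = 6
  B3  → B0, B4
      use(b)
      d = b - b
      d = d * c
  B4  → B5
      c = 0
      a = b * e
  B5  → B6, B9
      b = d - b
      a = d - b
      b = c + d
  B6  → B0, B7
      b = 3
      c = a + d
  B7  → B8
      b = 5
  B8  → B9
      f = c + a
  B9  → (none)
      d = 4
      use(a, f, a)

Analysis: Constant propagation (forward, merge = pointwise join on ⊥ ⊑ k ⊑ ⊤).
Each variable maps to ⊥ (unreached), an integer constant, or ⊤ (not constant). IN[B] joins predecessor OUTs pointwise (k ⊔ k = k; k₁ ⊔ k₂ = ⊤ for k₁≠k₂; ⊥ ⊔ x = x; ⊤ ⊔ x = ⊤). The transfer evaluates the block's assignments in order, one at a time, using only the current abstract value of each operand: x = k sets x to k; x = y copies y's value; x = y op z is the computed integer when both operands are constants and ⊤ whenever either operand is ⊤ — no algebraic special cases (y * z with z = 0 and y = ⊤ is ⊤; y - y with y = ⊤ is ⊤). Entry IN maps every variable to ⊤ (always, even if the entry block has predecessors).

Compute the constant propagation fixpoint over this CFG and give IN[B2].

Answer: {a: ⊤, b: 3, c: ⊤, d: ⊤, e: ⊤, f: ⊤}

Trace:
Per-block solution:
  B0: | IN=(all ⊤) | OUT=(all ⊤)
  B1: | IN=(all ⊤) | OUT={b:3; rest ⊤}
  B2: | IN={b:3; rest ⊤} | OUT={b:6; rest ⊤}
  B3: | IN={b:6; rest ⊤} | OUT={b:6; rest ⊤}
  B4: | IN=(all ⊤) | OUT={c:0; rest ⊤}
  B5: | IN={c:0; rest ⊤} | OUT={c:0; rest ⊤}
  B6: | IN={c:0; rest ⊤} | OUT={b:3; rest ⊤}
  B7: | IN={b:3; rest ⊤} | OUT={b:5; rest ⊤}
  B8: | IN={b:5; rest ⊤} | OUT={b:5; rest ⊤}
  B9: | IN=(all ⊤) | OUT={d:4; rest ⊤}

Merge at B2: IN[B2] = OUT[B1] = {a: ⊤, b: 3, c: ⊤, d: ⊤, e: ⊤, f: ⊤}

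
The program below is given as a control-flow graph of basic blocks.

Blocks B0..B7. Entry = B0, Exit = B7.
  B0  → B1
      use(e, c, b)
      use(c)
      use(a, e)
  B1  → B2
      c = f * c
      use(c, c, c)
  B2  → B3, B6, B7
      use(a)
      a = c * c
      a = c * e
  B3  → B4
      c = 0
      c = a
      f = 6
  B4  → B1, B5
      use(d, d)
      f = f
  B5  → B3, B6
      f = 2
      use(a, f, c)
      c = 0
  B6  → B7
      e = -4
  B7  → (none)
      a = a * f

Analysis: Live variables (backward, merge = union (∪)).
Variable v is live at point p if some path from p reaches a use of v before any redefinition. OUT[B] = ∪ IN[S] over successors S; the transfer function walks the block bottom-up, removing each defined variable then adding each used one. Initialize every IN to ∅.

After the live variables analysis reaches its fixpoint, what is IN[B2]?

Answer: {a, c, d, e, f}

Derivation:
Fixpoint table:
  B0:   IN={a, b, c, d, e, f}   OUT={a, c, d, e, f}
  B1:   IN={a, c, d, e, f}   OUT={a, c, d, e, f}
  B2:   IN={a, c, d, e, f}   OUT={a, d, e, f}
  B3:   IN={a, d, e}   OUT={a, c, d, e, f}
  B4:   IN={a, c, d, e, f}   OUT={a, c, d, e, f}
  B5:   IN={a, c, d, e}   OUT={a, d, e, f}
  B6:   IN={a, f}   OUT={a, f}
  B7:   IN={a, f}   OUT={}

Merge at B2: OUT[B2] = IN[B3] ⊔ IN[B6] ⊔ IN[B7] = {a, d, e, f}
Applying B2's transfer function to that OUT value gives IN[B2] (row B2 above).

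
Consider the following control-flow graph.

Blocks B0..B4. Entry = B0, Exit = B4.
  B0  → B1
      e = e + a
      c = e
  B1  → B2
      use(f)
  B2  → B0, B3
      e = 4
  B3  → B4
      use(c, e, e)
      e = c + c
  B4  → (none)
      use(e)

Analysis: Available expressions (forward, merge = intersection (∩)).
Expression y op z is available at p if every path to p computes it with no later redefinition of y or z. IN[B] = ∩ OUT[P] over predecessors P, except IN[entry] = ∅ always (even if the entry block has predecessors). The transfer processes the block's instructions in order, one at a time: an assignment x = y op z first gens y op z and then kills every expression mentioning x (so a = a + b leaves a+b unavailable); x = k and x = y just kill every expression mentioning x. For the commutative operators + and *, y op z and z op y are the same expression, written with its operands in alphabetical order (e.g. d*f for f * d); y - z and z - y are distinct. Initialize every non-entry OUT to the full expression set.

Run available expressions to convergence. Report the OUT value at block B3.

Fixpoint table:
  B0: | IN={} | OUT={}
  B1: | IN={} | OUT={}
  B2: | IN={} | OUT={}
  B3: | IN={} | OUT={c+c}
  B4: | IN={c+c} | OUT={c+c}

Merge at B3: IN[B3] = OUT[B2] = {}
Applying B3's transfer function to that IN value gives OUT[B3] (row B3 above).

Answer: {c+c}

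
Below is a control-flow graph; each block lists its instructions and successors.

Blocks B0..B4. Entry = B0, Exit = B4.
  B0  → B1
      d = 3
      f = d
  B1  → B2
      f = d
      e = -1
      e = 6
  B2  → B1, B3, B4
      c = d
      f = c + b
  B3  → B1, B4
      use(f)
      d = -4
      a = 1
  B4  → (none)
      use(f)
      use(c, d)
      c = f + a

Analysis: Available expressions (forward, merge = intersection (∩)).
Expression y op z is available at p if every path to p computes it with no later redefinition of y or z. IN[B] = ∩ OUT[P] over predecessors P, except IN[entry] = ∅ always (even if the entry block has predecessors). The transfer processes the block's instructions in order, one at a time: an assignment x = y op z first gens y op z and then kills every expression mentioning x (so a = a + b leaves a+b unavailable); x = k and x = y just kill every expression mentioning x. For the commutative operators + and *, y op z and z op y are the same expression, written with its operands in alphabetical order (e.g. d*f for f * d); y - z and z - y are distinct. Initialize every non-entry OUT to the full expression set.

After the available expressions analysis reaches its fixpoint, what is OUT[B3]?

Answer: {b+c}

Trace:
Per-block solution:
  B0: | IN={} | OUT={}
  B1: | IN={} | OUT={}
  B2: | IN={} | OUT={b+c}
  B3: | IN={b+c} | OUT={b+c}
  B4: | IN={b+c} | OUT={a+f}

Merge at B3: IN[B3] = OUT[B2] = {b+c}
Applying B3's transfer function to that IN value gives OUT[B3] (row B3 above).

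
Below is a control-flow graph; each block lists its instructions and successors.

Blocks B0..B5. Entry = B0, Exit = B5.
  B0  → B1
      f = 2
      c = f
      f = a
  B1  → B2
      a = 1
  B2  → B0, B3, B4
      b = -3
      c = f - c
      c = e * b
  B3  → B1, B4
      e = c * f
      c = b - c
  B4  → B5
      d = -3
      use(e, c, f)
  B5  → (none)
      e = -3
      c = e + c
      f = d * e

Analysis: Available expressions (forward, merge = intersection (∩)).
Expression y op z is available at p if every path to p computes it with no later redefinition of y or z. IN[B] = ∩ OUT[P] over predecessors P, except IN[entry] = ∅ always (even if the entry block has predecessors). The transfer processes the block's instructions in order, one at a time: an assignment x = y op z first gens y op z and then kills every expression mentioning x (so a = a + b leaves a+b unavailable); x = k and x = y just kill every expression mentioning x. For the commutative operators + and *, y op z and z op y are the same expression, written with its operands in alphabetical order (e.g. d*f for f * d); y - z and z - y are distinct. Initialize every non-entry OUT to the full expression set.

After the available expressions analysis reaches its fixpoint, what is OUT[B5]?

Converged values:
  B0:  IN={}  OUT={}
  B1:  IN={}  OUT={}
  B2:  IN={}  OUT={b*e}
  B3:  IN={b*e}  OUT={}
  B4:  IN={}  OUT={}
  B5:  IN={}  OUT={d*e}

Merge at B5: IN[B5] = OUT[B4] = {}
Applying B5's transfer function to that IN value gives OUT[B5] (row B5 above).

Answer: {d*e}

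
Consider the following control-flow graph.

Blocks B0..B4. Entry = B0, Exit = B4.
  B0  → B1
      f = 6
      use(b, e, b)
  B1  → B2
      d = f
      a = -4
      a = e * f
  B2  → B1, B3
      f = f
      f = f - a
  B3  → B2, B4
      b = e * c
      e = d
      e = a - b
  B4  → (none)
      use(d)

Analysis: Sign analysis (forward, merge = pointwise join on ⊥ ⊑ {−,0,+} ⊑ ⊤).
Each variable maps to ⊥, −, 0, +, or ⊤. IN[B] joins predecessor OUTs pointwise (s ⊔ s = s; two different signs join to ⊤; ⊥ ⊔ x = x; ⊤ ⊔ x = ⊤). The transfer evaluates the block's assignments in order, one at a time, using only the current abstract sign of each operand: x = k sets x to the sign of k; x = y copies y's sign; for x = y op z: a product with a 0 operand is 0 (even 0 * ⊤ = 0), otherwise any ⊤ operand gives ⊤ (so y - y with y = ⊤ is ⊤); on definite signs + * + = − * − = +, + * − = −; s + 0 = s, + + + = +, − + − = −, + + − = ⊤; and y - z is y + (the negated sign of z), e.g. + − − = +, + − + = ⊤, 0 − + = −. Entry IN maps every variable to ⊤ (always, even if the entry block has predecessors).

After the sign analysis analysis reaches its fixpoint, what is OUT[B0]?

Fixpoint table:
  B0:   IN=(all ⊤)   OUT={f:+; rest ⊤}
  B1:   IN=(all ⊤)   OUT=(all ⊤)
  B2:   IN=(all ⊤)   OUT=(all ⊤)
  B3:   IN=(all ⊤)   OUT=(all ⊤)
  B4:   IN=(all ⊤)   OUT=(all ⊤)

B0 is the boundary node: IN[B0] = {a: ⊤, b: ⊤, c: ⊤, d: ⊤, e: ⊤, f: ⊤}
Applying B0's transfer function to that IN value gives OUT[B0] (row B0 above).

Answer: {a: ⊤, b: ⊤, c: ⊤, d: ⊤, e: ⊤, f: +}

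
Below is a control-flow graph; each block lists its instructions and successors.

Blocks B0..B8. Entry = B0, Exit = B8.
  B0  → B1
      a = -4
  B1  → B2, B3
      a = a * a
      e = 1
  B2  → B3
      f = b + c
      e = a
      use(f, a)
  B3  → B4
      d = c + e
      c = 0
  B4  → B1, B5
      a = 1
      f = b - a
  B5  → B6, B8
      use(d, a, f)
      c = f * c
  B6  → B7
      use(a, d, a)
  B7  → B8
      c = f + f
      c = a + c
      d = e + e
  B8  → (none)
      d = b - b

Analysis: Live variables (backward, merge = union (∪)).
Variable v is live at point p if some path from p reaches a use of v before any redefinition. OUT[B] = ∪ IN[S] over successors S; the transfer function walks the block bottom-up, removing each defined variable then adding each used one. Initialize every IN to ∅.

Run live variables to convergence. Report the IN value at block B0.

Converged values:
  B0: | IN={b, c} | OUT={a, b, c}
  B1: | IN={a, b, c} | OUT={a, b, c, e}
  B2: | IN={a, b, c} | OUT={b, c, e}
  B3: | IN={b, c, e} | OUT={b, c, d, e}
  B4: | IN={b, c, d, e} | OUT={a, b, c, d, e, f}
  B5: | IN={a, b, c, d, e, f} | OUT={a, b, d, e, f}
  B6: | IN={a, b, d, e, f} | OUT={a, b, e, f}
  B7: | IN={a, b, e, f} | OUT={b}
  B8: | IN={b} | OUT={}

Merge at B0: OUT[B0] = IN[B1] = {a, b, c}
Applying B0's transfer function to that OUT value gives IN[B0] (row B0 above).

Answer: {b, c}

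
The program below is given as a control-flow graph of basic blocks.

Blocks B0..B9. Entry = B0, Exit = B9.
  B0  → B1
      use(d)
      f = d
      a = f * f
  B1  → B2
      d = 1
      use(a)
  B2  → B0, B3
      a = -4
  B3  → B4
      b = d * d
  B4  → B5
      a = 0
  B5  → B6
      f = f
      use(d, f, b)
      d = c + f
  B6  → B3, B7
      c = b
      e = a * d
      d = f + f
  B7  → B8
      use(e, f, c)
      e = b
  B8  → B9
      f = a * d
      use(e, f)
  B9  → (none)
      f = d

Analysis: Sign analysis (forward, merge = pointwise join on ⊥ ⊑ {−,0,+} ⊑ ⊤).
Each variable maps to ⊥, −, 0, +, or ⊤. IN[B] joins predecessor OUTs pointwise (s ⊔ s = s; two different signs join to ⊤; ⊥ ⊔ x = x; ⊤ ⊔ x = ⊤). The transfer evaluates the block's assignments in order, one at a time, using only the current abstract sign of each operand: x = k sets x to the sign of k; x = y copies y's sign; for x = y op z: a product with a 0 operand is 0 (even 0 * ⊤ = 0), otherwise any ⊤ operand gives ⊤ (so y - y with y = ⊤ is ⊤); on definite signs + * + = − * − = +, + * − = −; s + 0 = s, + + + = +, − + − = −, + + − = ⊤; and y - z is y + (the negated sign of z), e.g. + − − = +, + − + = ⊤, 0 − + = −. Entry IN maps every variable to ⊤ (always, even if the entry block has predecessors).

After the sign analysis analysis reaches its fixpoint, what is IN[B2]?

Answer: {a: ⊤, b: ⊤, c: ⊤, d: +, e: ⊤, f: ⊤}

Derivation:
Per-block solution:
  B0:  IN=(all ⊤)  OUT=(all ⊤)
  B1:  IN=(all ⊤)  OUT={d:+; rest ⊤}
  B2:  IN={d:+; rest ⊤}  OUT={a:-, d:+; rest ⊤}
  B3:  IN=(all ⊤)  OUT=(all ⊤)
  B4:  IN=(all ⊤)  OUT={a:0; rest ⊤}
  B5:  IN={a:0; rest ⊤}  OUT={a:0; rest ⊤}
  B6:  IN={a:0; rest ⊤}  OUT={a:0, e:0; rest ⊤}
  B7:  IN={a:0, e:0; rest ⊤}  OUT={a:0; rest ⊤}
  B8:  IN={a:0; rest ⊤}  OUT={a:0, f:0; rest ⊤}
  B9:  IN={a:0, f:0; rest ⊤}  OUT={a:0; rest ⊤}

Merge at B2: IN[B2] = OUT[B1] = {a: ⊤, b: ⊤, c: ⊤, d: +, e: ⊤, f: ⊤}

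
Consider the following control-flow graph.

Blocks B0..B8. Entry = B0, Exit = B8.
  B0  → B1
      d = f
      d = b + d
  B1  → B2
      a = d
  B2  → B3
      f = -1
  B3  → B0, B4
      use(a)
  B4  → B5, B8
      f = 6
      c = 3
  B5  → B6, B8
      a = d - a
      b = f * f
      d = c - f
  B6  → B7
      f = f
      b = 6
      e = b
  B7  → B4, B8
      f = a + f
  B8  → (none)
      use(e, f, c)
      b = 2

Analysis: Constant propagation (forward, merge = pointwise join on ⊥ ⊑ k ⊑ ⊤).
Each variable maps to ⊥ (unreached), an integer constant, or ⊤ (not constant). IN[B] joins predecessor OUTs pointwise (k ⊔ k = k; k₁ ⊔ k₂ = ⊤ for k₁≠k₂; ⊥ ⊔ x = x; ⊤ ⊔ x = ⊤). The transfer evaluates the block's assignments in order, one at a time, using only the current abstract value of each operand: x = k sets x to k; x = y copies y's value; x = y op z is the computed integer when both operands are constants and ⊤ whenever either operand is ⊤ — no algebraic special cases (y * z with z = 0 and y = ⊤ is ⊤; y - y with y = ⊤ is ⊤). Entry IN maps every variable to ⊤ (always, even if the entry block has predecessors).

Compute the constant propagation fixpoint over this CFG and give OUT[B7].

Answer: {a: ⊤, b: 6, c: 3, d: -3, e: 6, f: ⊤}

Trace:
Converged values:
  B0:   IN=(all ⊤)   OUT=(all ⊤)
  B1:   IN=(all ⊤)   OUT=(all ⊤)
  B2:   IN=(all ⊤)   OUT={f:-1; rest ⊤}
  B3:   IN={f:-1; rest ⊤}   OUT={f:-1; rest ⊤}
  B4:   IN=(all ⊤)   OUT={c:3, f:6; rest ⊤}
  B5:   IN={c:3, f:6; rest ⊤}   OUT={b:36, c:3, d:-3, f:6; rest ⊤}
  B6:   IN={b:36, c:3, d:-3, f:6; rest ⊤}   OUT={b:6, c:3, d:-3, e:6, f:6; rest ⊤}
  B7:   IN={b:6, c:3, d:-3, e:6, f:6; rest ⊤}   OUT={b:6, c:3, d:-3, e:6; rest ⊤}
  B8:   IN={c:3; rest ⊤}   OUT={b:2, c:3; rest ⊤}

Merge at B7: IN[B7] = OUT[B6] = {a: ⊤, b: 6, c: 3, d: -3, e: 6, f: 6}
Applying B7's transfer function to that IN value gives OUT[B7] (row B7 above).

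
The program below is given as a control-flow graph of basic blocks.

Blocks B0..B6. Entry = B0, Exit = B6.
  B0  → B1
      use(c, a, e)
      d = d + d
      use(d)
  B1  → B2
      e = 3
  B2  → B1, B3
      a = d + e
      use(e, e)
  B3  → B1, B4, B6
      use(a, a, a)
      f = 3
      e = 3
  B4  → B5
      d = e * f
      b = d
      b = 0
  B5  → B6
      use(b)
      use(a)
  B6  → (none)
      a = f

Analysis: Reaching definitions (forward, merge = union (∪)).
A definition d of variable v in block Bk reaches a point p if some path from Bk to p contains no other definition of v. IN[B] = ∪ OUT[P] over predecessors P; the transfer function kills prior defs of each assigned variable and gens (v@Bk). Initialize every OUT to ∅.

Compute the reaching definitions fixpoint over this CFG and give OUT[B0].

Converged values:
  B0: | IN={} | OUT={d@B0}
  B1: | IN={a@B2, d@B0, e@B1, e@B3, f@B3} | OUT={a@B2, d@B0, e@B1, f@B3}
  B2: | IN={a@B2, d@B0, e@B1, f@B3} | OUT={a@B2, d@B0, e@B1, f@B3}
  B3: | IN={a@B2, d@B0, e@B1, f@B3} | OUT={a@B2, d@B0, e@B3, f@B3}
  B4: | IN={a@B2, d@B0, e@B3, f@B3} | OUT={a@B2, b@B4, d@B4, e@B3, f@B3}
  B5: | IN={a@B2, b@B4, d@B4, e@B3, f@B3} | OUT={a@B2, b@B4, d@B4, e@B3, f@B3}
  B6: | IN={a@B2, b@B4, d@B0, d@B4, e@B3, f@B3} | OUT={a@B6, b@B4, d@B0, d@B4, e@B3, f@B3}

B0 is the boundary node: IN[B0] = {}
Applying B0's transfer function to that IN value gives OUT[B0] (row B0 above).

Answer: {d@B0}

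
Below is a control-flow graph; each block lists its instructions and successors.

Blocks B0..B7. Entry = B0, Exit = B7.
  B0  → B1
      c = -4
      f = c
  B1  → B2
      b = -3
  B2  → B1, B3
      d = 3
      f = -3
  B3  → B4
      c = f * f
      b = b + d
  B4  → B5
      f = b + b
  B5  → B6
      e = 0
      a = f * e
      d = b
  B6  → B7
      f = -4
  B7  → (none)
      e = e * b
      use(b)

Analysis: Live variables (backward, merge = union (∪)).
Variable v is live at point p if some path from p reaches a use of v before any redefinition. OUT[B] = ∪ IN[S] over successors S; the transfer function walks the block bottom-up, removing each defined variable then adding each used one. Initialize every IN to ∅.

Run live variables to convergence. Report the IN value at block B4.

Answer: {b}

Derivation:
Per-block solution:
  B0: | IN={} | OUT={}
  B1: | IN={} | OUT={b}
  B2: | IN={b} | OUT={b, d, f}
  B3: | IN={b, d, f} | OUT={b}
  B4: | IN={b} | OUT={b, f}
  B5: | IN={b, f} | OUT={b, e}
  B6: | IN={b, e} | OUT={b, e}
  B7: | IN={b, e} | OUT={}

Merge at B4: OUT[B4] = IN[B5] = {b, f}
Applying B4's transfer function to that OUT value gives IN[B4] (row B4 above).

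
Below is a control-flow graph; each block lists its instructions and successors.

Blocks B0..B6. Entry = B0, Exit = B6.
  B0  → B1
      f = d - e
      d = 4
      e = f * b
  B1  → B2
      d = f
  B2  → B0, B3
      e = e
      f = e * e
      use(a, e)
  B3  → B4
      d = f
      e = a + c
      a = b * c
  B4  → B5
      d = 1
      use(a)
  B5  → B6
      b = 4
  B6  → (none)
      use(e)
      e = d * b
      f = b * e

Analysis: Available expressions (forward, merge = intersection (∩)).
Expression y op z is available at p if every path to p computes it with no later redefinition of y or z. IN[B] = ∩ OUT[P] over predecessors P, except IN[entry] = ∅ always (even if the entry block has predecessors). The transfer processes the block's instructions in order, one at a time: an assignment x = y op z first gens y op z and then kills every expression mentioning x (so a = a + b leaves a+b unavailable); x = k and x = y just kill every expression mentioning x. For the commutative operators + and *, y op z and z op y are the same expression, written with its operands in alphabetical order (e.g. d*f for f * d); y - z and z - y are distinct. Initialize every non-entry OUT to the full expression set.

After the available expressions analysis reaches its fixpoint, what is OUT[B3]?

Answer: {b*c}

Working:
Per-block solution:
  B0: | IN={} | OUT={b*f}
  B1: | IN={b*f} | OUT={b*f}
  B2: | IN={b*f} | OUT={e*e}
  B3: | IN={e*e} | OUT={b*c}
  B4: | IN={b*c} | OUT={b*c}
  B5: | IN={b*c} | OUT={}
  B6: | IN={} | OUT={b*d, b*e}

Merge at B3: IN[B3] = OUT[B2] = {e*e}
Applying B3's transfer function to that IN value gives OUT[B3] (row B3 above).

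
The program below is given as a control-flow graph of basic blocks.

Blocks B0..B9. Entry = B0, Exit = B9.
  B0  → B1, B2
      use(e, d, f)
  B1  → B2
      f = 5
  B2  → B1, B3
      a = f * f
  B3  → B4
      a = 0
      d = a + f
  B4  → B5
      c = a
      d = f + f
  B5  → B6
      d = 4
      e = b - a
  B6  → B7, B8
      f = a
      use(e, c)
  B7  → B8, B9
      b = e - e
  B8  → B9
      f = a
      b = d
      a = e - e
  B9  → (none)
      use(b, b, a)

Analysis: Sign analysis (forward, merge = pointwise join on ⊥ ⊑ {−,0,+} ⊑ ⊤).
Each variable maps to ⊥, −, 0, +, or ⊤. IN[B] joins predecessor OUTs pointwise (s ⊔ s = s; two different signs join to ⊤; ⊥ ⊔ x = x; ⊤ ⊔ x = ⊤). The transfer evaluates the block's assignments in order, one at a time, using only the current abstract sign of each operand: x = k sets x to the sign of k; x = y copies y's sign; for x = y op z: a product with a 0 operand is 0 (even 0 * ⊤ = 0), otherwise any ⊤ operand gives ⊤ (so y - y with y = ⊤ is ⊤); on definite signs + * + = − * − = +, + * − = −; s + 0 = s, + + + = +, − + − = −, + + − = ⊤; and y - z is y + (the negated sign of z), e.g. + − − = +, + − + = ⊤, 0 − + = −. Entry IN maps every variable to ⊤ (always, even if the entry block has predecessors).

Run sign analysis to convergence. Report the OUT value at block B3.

Answer: {a: 0, b: ⊤, c: ⊤, d: ⊤, e: ⊤, f: ⊤}

Trace:
Fixpoint table:
  B0:  IN=(all ⊤)  OUT=(all ⊤)
  B1:  IN=(all ⊤)  OUT={f:+; rest ⊤}
  B2:  IN=(all ⊤)  OUT=(all ⊤)
  B3:  IN=(all ⊤)  OUT={a:0; rest ⊤}
  B4:  IN={a:0; rest ⊤}  OUT={a:0, c:0; rest ⊤}
  B5:  IN={a:0, c:0; rest ⊤}  OUT={a:0, c:0, d:+; rest ⊤}
  B6:  IN={a:0, c:0, d:+; rest ⊤}  OUT={a:0, c:0, d:+, f:0; rest ⊤}
  B7:  IN={a:0, c:0, d:+, f:0; rest ⊤}  OUT={a:0, c:0, d:+, f:0; rest ⊤}
  B8:  IN={a:0, c:0, d:+, f:0; rest ⊤}  OUT={b:+, c:0, d:+, f:0; rest ⊤}
  B9:  IN={c:0, d:+, f:0; rest ⊤}  OUT={c:0, d:+, f:0; rest ⊤}

Merge at B3: IN[B3] = OUT[B2] = {a: ⊤, b: ⊤, c: ⊤, d: ⊤, e: ⊤, f: ⊤}
Applying B3's transfer function to that IN value gives OUT[B3] (row B3 above).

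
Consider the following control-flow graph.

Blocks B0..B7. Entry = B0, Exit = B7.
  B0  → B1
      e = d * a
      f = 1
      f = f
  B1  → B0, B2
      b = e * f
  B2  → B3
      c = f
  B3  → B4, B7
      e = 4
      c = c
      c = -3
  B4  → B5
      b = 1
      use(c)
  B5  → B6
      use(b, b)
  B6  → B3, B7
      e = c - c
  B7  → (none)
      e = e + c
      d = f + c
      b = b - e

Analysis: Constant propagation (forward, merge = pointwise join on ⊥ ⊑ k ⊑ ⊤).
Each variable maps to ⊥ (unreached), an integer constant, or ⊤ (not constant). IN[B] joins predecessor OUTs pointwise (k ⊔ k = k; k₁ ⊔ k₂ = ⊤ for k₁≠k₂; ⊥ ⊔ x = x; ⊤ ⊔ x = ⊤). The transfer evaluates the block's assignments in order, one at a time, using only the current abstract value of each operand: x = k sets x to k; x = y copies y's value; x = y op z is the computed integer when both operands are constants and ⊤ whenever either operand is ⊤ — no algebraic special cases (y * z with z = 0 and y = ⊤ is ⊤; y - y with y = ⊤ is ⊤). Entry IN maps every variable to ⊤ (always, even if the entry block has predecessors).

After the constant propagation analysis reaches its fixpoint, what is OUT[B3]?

Answer: {a: ⊤, b: ⊤, c: -3, d: ⊤, e: 4, f: 1}

Working:
Fixpoint table:
  B0:  IN=(all ⊤)  OUT={f:1; rest ⊤}
  B1:  IN={f:1; rest ⊤}  OUT={f:1; rest ⊤}
  B2:  IN={f:1; rest ⊤}  OUT={c:1, f:1; rest ⊤}
  B3:  IN={f:1; rest ⊤}  OUT={c:-3, e:4, f:1; rest ⊤}
  B4:  IN={c:-3, e:4, f:1; rest ⊤}  OUT={b:1, c:-3, e:4, f:1; rest ⊤}
  B5:  IN={b:1, c:-3, e:4, f:1; rest ⊤}  OUT={b:1, c:-3, e:4, f:1; rest ⊤}
  B6:  IN={b:1, c:-3, e:4, f:1; rest ⊤}  OUT={b:1, c:-3, e:0, f:1; rest ⊤}
  B7:  IN={c:-3, f:1; rest ⊤}  OUT={c:-3, d:-2, f:1; rest ⊤}

Merge at B3: IN[B3] = OUT[B2] ⊔ OUT[B6] = {a: ⊤, b: ⊤, c: ⊤, d: ⊤, e: ⊤, f: 1}
Applying B3's transfer function to that IN value gives OUT[B3] (row B3 above).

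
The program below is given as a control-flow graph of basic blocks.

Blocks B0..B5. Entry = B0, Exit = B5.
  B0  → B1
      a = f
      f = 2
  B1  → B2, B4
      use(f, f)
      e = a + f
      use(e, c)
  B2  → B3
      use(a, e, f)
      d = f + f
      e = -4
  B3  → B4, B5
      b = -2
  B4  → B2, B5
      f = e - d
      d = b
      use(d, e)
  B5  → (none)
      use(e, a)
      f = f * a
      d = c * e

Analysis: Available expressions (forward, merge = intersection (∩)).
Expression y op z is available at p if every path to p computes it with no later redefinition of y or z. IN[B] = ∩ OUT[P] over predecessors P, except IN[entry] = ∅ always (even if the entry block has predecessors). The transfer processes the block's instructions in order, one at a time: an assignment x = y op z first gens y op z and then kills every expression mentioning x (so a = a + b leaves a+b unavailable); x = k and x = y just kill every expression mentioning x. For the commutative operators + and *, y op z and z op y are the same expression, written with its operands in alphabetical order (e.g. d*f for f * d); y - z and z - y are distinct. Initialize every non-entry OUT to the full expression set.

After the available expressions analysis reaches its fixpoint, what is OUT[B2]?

Answer: {f+f}

Working:
Per-block solution:
  B0: | IN={} | OUT={}
  B1: | IN={} | OUT={a+f}
  B2: | IN={} | OUT={f+f}
  B3: | IN={f+f} | OUT={f+f}
  B4: | IN={} | OUT={}
  B5: | IN={} | OUT={c*e}

Merge at B2: IN[B2] = OUT[B1] ∩ OUT[B4] = {}
Applying B2's transfer function to that IN value gives OUT[B2] (row B2 above).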